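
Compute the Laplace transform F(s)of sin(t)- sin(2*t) 1/(s^2 + 1)-2/(s^2 + 4)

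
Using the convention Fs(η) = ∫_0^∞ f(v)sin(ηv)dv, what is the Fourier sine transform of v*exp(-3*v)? 6*η/(η^2 + 9)^2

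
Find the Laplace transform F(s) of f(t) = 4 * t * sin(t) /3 8 * s/(3 * (s^2 + 1) ^2) 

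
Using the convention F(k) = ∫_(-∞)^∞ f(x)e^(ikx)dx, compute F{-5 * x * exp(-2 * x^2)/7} -5 * sqrt(2) * I * sqrt(pi) * k * exp(-k^2/8)/56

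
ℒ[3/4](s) 3/(4 * s)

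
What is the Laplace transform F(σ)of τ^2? 2/σ^3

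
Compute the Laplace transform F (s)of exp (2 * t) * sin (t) 1/ ( (s - 2)^2+1)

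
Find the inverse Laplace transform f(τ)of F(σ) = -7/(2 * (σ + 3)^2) -7 * τ * exp(-3 * τ)/2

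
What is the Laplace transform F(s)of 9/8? 9/(8*s)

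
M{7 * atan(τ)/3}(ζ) -7 * pi * sec(pi * ζ/2)/(6 * ζ)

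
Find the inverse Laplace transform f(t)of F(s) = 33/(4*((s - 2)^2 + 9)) 11*exp(2*t)*sin(3*t)/4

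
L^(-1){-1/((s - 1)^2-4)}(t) -exp(t)*sinh(2*t)/2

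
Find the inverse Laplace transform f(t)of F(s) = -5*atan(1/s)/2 -5*sin(t)/(2*t)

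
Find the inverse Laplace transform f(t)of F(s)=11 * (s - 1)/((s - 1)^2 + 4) 11 * exp(t) * cos(2 * t)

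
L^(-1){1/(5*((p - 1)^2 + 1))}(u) exp(u)*sin(u)/5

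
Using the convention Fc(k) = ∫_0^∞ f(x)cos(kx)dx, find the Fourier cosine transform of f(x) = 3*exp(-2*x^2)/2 3*sqrt(2)*sqrt(pi)*exp(-k^2/8)/8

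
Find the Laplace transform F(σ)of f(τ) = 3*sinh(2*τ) 6/(σ^2 - 4)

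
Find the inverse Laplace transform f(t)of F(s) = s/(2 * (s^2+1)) cos(t)/2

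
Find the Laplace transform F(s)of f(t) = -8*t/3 -8/(3*s^2)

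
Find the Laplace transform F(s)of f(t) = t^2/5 2/(5*s^3)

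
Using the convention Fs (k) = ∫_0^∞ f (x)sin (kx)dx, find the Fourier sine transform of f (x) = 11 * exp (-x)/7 11 * k/ (7 * (k^2 + 1))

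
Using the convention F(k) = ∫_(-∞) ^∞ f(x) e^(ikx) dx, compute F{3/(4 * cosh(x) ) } 3 * pi/(4 * cosh(pi * k/2) ) 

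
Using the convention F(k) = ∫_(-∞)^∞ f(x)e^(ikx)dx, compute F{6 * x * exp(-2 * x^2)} 3 * sqrt(2) * I * sqrt(pi) * k * exp(-k^2/8)/4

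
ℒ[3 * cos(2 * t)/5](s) 3 * s/(5 * (s^2 + 4))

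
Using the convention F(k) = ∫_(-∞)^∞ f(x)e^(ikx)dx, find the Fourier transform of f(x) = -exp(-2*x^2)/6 -sqrt(2)*sqrt(pi)*exp(-k^2/8)/12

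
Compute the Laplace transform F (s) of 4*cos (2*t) 4*s/ (s^2 + 4) 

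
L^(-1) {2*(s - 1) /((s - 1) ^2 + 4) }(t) 2*exp(t)*cos(2*t) 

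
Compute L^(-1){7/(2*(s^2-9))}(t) 7*sinh(3*t)/6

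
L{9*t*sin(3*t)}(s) 54*s/(s^2 + 9)^2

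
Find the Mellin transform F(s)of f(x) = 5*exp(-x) 5*gamma(s)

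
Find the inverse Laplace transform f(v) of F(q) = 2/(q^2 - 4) sinh(2 * v) 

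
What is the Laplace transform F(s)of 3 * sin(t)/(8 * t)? 3 * atan(1/s)/8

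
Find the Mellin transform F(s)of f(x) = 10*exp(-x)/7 10*gamma(s)/7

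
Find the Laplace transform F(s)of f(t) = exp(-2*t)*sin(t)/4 1/(4*((s + 2)^2 + 1))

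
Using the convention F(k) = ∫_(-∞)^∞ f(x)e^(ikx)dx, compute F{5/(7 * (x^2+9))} 5 * pi * exp(-3 * Abs(k))/21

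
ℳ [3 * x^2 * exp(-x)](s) 3 * gamma(s + 2)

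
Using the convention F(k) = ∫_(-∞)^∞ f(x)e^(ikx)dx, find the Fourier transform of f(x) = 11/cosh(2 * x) 11 * pi/(2 * cosh(pi * k/4))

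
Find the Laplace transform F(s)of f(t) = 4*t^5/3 160/s^6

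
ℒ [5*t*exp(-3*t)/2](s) 5/(2*(s + 3)^2)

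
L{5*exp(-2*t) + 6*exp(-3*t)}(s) 6/(s + 3) + 5/(s + 2)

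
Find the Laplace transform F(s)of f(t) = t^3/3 2/s^4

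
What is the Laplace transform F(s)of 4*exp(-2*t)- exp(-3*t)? 4/(s + 2) - 1/(s + 3)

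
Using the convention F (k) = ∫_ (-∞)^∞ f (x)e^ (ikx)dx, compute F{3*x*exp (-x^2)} 3*I*sqrt (pi)*k*exp (-k^2/4)/2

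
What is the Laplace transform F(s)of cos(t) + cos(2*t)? s/(s^2 + 1) + s/(s^2 + 4)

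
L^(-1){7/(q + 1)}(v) 7 * exp(-v)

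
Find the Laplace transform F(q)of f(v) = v q^(-2)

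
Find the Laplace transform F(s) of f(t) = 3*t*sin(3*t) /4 9*s/(2*(s^2 + 9) ^2) 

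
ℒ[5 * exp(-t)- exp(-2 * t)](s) 5/(s+1) - 1/(s+2)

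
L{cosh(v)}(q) q/(q^2 - 1)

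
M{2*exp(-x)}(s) 2*gamma(s)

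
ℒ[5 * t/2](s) 5/(2 * s^2)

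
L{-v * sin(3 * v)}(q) -6 * q/(q^2 + 9)^2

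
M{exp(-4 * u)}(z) gamma(z)/4^z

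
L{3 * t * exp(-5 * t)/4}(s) 3/(4 * (s+5)^2)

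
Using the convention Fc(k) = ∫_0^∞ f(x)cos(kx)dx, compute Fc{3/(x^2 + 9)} pi*exp(-3*k)/2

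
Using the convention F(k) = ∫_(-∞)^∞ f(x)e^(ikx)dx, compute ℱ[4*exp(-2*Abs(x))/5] 16/(5*(k^2 + 4))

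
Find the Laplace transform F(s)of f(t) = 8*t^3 48/s^4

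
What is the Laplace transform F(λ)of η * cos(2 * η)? (λ^2 - 4)/(λ^2 + 4)^2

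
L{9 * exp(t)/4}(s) 9/(4 * (s - 1))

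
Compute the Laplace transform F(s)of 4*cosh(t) 4*s/(s^2 - 1)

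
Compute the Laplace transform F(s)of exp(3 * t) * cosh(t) (s - 3)/((s - 3)^2 - 1)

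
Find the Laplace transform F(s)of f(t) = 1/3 1/(3 * s)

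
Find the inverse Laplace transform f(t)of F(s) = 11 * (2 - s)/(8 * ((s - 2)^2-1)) -11 * exp(2 * t) * cosh(t)/8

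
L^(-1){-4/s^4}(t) -2 * t^3/3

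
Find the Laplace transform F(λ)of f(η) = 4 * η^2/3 8/(3 * λ^3)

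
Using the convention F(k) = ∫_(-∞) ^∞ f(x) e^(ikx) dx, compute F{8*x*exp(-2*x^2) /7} sqrt(2)*I*sqrt(pi)*k*exp(-k^2/8) /7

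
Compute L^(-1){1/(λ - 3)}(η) exp(3 * η)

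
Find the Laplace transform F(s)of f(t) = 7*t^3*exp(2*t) 42/(s - 2)^4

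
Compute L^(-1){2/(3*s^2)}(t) 2*t/3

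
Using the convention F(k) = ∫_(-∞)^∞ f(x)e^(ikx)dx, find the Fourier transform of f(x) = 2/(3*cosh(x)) 2*pi/(3*cosh(pi*k/2))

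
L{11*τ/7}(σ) 11/(7*σ^2)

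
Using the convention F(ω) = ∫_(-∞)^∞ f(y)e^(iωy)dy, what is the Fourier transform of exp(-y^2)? sqrt(pi)*exp(-ω^2/4)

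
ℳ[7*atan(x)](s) -7*pi*sec(pi*s/2)/(2*s)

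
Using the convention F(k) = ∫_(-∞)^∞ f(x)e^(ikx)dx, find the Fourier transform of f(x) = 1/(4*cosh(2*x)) pi/(8*cosh(pi*k/4))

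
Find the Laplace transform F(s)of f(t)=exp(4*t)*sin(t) 1/((s - 4)^2 + 1)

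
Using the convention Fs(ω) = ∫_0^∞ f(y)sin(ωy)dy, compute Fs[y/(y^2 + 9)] pi*exp(-3*ω)/2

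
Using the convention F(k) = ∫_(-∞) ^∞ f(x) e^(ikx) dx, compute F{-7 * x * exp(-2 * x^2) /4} -7 * sqrt(2) * I * sqrt(pi) * k * exp(-k^2/8) /32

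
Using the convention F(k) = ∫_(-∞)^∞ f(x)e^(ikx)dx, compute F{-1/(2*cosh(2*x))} -pi/(4*cosh(pi*k/4))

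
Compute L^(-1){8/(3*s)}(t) 8/3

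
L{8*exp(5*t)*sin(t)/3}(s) 8/(3*((s - 5)^2 + 1))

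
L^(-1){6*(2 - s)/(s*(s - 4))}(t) -6*exp(2*t)*cosh(2*t)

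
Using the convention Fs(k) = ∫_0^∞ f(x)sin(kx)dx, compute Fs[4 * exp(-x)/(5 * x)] 4 * atan(k)/5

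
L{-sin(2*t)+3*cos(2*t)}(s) 3*s/(s^2+4) - 2/(s^2+4)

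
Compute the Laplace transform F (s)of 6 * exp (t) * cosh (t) 6 * (s - 1)/ (s * (s - 2))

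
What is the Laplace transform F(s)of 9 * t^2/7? 18/(7 * s^3)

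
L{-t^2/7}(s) -2/(7*s^3)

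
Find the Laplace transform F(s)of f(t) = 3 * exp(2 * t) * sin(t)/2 3/(2 * ((s - 2)^2+1))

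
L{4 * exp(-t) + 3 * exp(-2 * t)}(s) 3/(s + 2) + 4/(s + 1)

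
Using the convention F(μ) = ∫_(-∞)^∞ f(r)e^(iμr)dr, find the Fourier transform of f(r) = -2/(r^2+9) -2 * pi * exp(-3 * Abs(μ))/3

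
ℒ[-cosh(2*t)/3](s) -s/(3*s^2 - 12)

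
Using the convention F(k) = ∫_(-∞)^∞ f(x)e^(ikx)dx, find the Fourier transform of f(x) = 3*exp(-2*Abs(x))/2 6/(k^2 + 4)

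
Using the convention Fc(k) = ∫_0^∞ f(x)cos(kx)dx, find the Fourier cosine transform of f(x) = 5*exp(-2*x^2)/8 5*sqrt(2)*sqrt(pi)*exp(-k^2/8)/32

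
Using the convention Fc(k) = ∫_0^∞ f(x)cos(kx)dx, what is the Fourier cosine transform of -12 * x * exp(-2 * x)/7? 12 * (k^2-4)/(7 * (k^2 + 4)^2)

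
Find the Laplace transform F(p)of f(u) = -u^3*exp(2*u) -6/(p - 2)^4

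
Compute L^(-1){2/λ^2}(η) 2*η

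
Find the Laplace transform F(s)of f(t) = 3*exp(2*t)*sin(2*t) 6/((s - 2)^2 + 4)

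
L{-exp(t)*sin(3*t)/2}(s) -3/(2*(s - 1)^2+18)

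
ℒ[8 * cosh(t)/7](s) 8 * s/(7 * (s^2-1))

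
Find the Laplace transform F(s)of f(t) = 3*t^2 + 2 2/s + 6/s^3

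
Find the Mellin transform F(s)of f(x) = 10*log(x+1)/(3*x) -10*pi*csc(pi*s)/(3*s - 3)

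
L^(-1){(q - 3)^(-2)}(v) v * exp(3 * v)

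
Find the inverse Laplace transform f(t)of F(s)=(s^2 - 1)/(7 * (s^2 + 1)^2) t * cos(t)/7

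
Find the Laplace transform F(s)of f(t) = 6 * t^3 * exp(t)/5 36/(5 * (s - 1)^4)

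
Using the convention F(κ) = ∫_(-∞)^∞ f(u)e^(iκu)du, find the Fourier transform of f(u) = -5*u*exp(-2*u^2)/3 -5*sqrt(2)*I*sqrt(pi)*κ*exp(-κ^2/8)/24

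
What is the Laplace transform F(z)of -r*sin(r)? -2*z/(z^2 + 1)^2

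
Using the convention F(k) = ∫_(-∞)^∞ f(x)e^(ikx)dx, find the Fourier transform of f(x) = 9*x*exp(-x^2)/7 9*I*sqrt(pi)*k*exp(-k^2/4)/14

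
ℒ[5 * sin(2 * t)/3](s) 10/(3 * (s^2 + 4))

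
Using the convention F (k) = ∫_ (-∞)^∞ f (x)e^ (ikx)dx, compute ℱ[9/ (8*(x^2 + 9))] 3*pi*exp (-3*Abs (k))/8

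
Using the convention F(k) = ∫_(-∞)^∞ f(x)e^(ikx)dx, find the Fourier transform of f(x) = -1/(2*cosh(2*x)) -pi/(4*cosh(pi*k/4))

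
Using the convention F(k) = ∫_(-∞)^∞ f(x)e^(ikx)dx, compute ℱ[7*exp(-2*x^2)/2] 7*sqrt(2)*sqrt(pi)*exp(-k^2/8)/4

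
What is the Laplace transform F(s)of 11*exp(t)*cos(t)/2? 11*(s - 1)/(2*((s - 1)^2 + 1))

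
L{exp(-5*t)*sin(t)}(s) 1/((s + 5)^2 + 1)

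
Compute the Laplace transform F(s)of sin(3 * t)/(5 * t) atan(3/s)/5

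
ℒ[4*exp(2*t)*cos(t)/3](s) 4*(s - 2)/(3*((s - 2)^2 + 1))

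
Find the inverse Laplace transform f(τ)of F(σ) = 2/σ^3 τ^2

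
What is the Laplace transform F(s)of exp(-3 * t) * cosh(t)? (s + 3)/((s + 3)^2 - 1)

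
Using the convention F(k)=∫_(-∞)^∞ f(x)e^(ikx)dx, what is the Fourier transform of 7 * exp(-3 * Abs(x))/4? 21/(2 * (k^2+9))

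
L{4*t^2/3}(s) 8/(3*s^3)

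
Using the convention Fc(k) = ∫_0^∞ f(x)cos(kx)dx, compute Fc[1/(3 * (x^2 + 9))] pi * exp(-3 * k)/18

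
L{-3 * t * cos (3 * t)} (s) 3 * (9 - s^2)/ (s^2 + 9)^2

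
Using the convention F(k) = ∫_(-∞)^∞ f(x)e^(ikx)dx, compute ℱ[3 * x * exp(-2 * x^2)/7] 3 * sqrt(2) * I * sqrt(pi) * k * exp(-k^2/8)/56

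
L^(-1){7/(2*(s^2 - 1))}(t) 7*sinh(t)/2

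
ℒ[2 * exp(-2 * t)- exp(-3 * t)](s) 2/(s + 2) - 1/(s + 3)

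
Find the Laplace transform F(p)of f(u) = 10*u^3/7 60/(7*p^4)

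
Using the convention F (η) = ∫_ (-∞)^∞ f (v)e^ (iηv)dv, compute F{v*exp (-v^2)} I*sqrt (pi)*η*exp (-η^2/4)/2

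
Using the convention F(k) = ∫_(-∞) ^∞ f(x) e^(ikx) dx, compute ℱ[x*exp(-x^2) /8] I*sqrt(pi)*k*exp(-k^2/4) /16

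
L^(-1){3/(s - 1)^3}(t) 3*t^2*exp(t)/2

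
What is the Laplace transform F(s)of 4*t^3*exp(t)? 24/(s - 1)^4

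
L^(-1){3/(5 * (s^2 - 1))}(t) 3 * sinh(t)/5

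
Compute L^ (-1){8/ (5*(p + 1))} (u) 8*exp (-u)/5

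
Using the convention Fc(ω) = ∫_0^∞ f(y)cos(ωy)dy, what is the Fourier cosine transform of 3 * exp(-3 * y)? 9/(ω^2+9)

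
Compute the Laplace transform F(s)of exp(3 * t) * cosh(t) (s - 3)/((s - 3)^2 - 1)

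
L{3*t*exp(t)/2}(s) 3/(2*(s - 1)^2)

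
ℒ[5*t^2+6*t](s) 6/s^2+10/s^3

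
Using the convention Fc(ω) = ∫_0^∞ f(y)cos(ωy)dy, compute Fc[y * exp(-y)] (1 - ω^2)/(ω^2 + 1)^2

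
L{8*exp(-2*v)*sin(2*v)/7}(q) 16/(7*((q + 2)^2 + 4))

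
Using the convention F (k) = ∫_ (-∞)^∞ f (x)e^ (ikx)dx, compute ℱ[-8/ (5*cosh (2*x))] -4*pi/ (5*cosh (pi*k/4))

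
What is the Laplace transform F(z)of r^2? 2/z^3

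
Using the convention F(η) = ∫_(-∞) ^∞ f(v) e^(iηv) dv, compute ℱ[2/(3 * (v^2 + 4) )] pi * exp(-2 * Abs(η) ) /3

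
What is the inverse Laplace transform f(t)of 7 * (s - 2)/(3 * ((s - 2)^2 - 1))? 7 * exp(2 * t) * cosh(t)/3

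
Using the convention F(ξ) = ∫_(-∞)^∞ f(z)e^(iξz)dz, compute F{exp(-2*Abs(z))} 4/(ξ^2 + 4)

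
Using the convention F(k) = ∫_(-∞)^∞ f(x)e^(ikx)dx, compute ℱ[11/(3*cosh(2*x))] 11*pi/(6*cosh(pi*k/4))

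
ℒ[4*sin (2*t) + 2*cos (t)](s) 2*s/ (s^2 + 1) + 8/ (s^2 + 4)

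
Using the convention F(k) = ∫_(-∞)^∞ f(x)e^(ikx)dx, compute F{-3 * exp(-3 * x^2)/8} -sqrt(3) * sqrt(pi) * exp(-k^2/12)/8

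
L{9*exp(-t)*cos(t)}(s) 9*(s + 1)/((s + 1)^2 + 1)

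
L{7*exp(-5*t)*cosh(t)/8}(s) 7*(s + 5)/(8*((s + 5)^2 - 1))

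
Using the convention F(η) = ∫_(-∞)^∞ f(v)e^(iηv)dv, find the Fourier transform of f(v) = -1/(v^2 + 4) -pi*exp(-2*Abs(η))/2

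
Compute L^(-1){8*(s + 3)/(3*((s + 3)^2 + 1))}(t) 8*exp(-3*t)*cos(t)/3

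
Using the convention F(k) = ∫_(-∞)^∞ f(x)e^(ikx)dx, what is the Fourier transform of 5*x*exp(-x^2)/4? 5*I*sqrt(pi)*k*exp(-k^2/4)/8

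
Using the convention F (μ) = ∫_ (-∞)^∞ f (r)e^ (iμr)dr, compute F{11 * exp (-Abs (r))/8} 11/ (4 * (μ^2 + 1))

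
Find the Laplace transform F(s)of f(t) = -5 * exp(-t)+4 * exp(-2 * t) 4/(s+2) - 5/(s+1)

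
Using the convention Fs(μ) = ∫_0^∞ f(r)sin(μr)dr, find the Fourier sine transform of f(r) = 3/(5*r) 3*pi/10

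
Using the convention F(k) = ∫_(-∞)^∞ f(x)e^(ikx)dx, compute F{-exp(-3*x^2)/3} -sqrt(3)*sqrt(pi)*exp(-k^2/12)/9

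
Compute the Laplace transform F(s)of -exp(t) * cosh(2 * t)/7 (1 - s)/(7 * ((s - 1)^2 - 4))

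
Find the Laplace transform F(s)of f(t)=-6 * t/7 -6/(7 * s^2)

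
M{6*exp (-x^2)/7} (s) 3*gamma (s/2)/7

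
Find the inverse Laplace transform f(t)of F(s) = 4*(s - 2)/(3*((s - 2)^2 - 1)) 4*exp(2*t)*cosh(t)/3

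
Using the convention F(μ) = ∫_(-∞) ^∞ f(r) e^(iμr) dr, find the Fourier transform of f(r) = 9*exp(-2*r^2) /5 9*sqrt(2)*sqrt(pi)*exp(-μ^2/8) /10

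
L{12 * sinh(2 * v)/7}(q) 24/(7 * (q^2 - 4))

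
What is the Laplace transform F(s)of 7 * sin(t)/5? 7/(5 * (s^2 + 1))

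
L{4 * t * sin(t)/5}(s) 8 * s/(5 * (s^2 + 1)^2)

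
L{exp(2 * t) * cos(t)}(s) (s - 2)/((s - 2)^2 + 1)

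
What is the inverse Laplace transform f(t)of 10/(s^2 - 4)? 5 * sinh(2 * t)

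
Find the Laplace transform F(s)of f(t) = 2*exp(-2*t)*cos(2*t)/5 2*(s+2)/(5*((s+2)^2+4))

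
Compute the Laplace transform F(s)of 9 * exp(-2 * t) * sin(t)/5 9/(5 * ((s + 2)^2 + 1))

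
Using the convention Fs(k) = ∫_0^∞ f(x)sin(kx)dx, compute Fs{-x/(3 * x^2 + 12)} -pi * exp(-2 * k)/6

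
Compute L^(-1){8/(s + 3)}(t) 8 * exp(-3 * t)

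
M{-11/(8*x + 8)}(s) -11*pi*csc(pi*s)/8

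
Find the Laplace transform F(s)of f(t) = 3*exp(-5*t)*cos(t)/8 3*(s+5)/(8*((s+5)^2+1))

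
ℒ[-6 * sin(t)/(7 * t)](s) -6 * atan(1/s)/7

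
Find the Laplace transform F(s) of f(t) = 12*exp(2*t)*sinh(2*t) 24/(s*(s - 4) ) 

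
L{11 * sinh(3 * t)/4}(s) 33/(4 * (s^2 - 9))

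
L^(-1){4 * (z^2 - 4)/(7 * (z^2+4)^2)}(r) 4 * r * cos(2 * r)/7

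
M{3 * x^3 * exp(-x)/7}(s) 3 * gamma(s + 3)/7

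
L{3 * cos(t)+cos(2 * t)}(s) s/(s^2+4)+3 * s/(s^2+1)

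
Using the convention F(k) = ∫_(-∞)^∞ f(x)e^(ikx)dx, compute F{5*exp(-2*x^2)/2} 5*sqrt(2)*sqrt(pi)*exp(-k^2/8)/4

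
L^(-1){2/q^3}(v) v^2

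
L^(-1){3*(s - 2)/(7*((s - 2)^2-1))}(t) 3*exp(2*t)*cosh(t)/7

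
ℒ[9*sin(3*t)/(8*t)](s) 9*atan(3/s)/8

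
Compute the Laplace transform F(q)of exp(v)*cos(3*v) (q - 1)/((q - 1)^2 + 9)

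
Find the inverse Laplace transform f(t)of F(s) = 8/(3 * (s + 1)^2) 8 * t * exp(-t)/3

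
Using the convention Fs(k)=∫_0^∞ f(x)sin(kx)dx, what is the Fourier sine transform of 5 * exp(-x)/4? 5 * k/(4 * (k^2 + 1))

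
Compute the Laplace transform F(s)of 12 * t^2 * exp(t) 24/(s - 1)^3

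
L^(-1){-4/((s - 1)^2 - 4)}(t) -2 * exp(t) * sinh(2 * t)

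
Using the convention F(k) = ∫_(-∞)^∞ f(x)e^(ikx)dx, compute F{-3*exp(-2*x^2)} -3*sqrt(2)*sqrt(pi)*exp(-k^2/8)/2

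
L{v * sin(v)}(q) 2 * q/(q^2 + 1)^2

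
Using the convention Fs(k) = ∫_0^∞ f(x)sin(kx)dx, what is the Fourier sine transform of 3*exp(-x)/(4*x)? 3*atan(k)/4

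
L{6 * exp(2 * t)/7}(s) 6/(7 * (s - 2))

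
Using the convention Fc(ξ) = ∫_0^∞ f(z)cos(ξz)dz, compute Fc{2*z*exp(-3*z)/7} 2*(9 - ξ^2)/(7*(ξ^2 + 9)^2)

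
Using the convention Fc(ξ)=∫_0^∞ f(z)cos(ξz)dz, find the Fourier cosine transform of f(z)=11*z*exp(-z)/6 11*(1 - ξ^2)/(6*(ξ^2 + 1)^2)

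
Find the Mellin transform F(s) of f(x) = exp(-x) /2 gamma(s) /2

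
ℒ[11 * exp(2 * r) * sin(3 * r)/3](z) 11/((z - 2)^2 + 9)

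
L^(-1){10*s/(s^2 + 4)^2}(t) 5*t*sin(2*t)/2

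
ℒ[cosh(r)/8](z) z/(8 * (z^2-1))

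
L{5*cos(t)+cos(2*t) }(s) s/(s^2+4)+5*s/(s^2+1) 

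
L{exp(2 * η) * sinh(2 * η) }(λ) 2/(λ * (λ - 4) ) 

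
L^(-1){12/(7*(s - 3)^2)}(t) 12*t*exp(3*t)/7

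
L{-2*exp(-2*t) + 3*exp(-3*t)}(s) 3/(s + 3) - 2/(s + 2)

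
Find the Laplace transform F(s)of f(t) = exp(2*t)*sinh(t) 1/((s - 2)^2 - 1)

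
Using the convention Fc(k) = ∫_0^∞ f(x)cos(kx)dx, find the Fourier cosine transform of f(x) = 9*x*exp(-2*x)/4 9*(4 - k^2)/(4*(k^2+4)^2)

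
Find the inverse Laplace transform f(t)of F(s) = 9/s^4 3*t^3/2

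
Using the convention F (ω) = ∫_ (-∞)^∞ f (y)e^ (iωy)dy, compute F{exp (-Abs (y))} 2/ (ω^2 + 1)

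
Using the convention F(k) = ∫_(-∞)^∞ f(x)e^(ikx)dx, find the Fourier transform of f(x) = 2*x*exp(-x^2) I*sqrt(pi)*k*exp(-k^2/4)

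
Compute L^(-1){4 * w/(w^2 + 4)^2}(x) x * sin(2 * x)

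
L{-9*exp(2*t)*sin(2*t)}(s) -18/((s - 2)^2+4)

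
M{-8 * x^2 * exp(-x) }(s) -8 * gamma(s + 2) 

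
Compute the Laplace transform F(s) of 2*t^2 4/s^3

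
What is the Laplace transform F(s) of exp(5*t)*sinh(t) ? 1/((s - 5) ^2-1) 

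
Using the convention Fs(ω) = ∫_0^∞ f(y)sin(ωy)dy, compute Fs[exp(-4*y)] ω/(ω^2 + 16)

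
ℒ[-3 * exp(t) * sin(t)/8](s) -3/(8 * (s - 1)^2 + 8)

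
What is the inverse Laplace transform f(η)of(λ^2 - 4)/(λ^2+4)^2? η*cos(2*η)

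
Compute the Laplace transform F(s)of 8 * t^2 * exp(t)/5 16/(5 * (s - 1)^3)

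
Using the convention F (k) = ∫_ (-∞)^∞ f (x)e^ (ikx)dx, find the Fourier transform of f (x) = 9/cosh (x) 9*pi/cosh (pi*k/2)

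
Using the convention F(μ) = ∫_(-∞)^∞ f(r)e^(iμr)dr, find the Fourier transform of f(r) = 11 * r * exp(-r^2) 11 * I * sqrt(pi) * μ * exp(-μ^2/4)/2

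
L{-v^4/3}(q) -8/q^5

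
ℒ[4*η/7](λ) 4/(7*λ^2)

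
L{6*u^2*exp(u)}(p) 12/(p - 1)^3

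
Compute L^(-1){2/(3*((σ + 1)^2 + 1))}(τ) 2*exp(-τ)*sin(τ)/3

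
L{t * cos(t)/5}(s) (s^2 - 1)/(5 * (s^2 + 1)^2)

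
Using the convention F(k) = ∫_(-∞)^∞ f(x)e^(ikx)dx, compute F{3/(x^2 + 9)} pi*exp(-3*Abs(k))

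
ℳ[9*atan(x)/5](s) -9*pi*sec(pi*s/2)/(10*s)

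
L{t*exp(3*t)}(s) (s - 3)^(-2)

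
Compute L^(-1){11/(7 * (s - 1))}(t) 11 * exp(t)/7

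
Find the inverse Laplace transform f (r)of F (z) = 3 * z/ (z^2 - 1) 3 * cosh (r)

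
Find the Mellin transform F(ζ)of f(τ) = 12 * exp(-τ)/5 12 * gamma(ζ)/5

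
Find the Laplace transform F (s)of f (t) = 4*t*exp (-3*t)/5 4/ (5*(s+3)^2)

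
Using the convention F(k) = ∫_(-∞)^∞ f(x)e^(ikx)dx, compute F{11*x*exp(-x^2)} 11*I*sqrt(pi)*k*exp(-k^2/4)/2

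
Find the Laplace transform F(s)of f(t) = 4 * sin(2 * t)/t 4 * atan(2/s)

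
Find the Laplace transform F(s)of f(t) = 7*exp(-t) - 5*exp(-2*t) 7/(s + 1) - 5/(s + 2)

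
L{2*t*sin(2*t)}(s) 8*s/(s^2 + 4)^2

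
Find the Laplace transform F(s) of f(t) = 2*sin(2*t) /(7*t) 2*atan(2/s) /7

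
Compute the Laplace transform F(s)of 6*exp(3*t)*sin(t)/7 6/(7*((s - 3)^2+1))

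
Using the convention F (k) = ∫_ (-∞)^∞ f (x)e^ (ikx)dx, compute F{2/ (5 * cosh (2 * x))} pi/ (5 * cosh (pi * k/4))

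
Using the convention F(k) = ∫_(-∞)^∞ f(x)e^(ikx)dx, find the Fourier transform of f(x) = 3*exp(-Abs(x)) 6/(k^2+1)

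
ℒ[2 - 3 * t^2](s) 2/s - 6/s^3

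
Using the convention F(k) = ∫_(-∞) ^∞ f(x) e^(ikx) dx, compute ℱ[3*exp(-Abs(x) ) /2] 3/(k^2 + 1) 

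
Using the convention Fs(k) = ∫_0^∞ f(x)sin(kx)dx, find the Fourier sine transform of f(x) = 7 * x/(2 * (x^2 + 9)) 7 * pi * exp(-3 * k)/4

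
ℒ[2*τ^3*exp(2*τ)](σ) 12/(σ - 2)^4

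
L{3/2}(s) 3/(2 * s)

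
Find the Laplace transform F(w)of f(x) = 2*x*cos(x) 2*(w^2 - 1)/(w^2+1)^2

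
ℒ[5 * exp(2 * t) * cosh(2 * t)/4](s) 5 * (s - 2)/(4 * s * (s - 4))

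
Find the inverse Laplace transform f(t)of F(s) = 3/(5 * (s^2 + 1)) 3 * sin(t)/5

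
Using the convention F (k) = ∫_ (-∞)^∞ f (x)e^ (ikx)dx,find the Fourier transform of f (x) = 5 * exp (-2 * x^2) 5 * sqrt (2) * sqrt (pi) * exp (-k^2/8)/2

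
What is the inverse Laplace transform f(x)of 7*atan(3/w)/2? 7*sin(3*x)/(2*x)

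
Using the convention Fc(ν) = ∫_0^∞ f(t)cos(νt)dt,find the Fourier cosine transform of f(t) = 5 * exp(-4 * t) 20/(ν^2 + 16)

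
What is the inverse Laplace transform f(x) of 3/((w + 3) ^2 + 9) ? exp(-3*x)*sin(3*x) 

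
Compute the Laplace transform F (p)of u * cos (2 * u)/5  (p^2-4)/ (5 * (p^2 + 4)^2)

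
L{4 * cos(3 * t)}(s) 4 * s/(s^2 + 9)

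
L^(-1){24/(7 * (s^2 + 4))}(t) 12 * sin(2 * t)/7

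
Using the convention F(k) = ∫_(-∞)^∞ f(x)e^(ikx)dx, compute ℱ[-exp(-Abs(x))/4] -1/(2*k^2+2)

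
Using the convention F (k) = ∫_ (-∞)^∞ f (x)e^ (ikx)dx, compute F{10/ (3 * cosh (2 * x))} 5 * pi/ (3 * cosh (pi * k/4))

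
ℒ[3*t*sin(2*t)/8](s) 3*s/(2*(s^2 + 4)^2)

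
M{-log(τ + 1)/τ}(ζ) pi*csc(pi*ζ)/(ζ - 1)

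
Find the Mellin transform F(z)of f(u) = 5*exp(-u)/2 5*gamma(z)/2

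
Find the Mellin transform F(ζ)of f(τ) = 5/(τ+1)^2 -5 * pi * (ζ - 1)/sin(pi * ζ)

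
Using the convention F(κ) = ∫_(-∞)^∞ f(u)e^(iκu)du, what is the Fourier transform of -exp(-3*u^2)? -sqrt(3)*sqrt(pi)*exp(-κ^2/12)/3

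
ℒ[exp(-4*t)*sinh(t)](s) 1/((s + 4)^2 - 1)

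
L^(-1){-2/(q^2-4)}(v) -sinh(2 * v)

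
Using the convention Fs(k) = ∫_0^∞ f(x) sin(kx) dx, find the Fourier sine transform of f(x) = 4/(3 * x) 2 * pi/3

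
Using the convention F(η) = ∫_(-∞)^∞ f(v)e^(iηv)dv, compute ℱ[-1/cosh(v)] -pi/cosh(pi*η/2)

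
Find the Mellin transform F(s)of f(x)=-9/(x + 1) -9 * pi * csc(pi * s)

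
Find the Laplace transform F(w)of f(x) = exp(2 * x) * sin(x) 1/((w - 2)^2+1)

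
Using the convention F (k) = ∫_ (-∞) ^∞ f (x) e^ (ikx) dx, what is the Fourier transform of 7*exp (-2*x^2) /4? 7*sqrt (2)*sqrt (pi)*exp (-k^2/8) /8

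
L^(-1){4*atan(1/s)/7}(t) 4*sin(t)/(7*t)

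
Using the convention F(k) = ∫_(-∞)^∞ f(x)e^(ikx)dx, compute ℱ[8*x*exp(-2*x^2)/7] sqrt(2)*I*sqrt(pi)*k*exp(-k^2/8)/7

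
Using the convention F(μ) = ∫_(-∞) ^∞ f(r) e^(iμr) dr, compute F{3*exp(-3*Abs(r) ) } 18/(μ^2 + 9) 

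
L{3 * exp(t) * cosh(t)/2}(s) 3 * (s - 1)/(2 * s * (s - 2))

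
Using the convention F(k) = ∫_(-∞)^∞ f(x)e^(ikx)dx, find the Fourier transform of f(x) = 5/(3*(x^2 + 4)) 5*pi*exp(-2*Abs(k))/6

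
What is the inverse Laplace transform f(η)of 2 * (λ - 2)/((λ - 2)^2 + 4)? 2 * exp(2 * η) * cos(2 * η)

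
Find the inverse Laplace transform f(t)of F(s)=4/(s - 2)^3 2 * t^2 * exp(2 * t)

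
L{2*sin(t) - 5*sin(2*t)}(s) 2/(s^2 + 1) - 10/(s^2 + 4)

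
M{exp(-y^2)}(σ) gamma(σ/2)/2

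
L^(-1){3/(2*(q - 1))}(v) 3*exp(v)/2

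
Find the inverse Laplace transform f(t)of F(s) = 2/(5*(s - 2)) 2*exp(2*t)/5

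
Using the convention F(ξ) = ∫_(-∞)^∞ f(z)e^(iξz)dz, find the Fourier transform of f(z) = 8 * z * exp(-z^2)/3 4 * I * sqrt(pi) * ξ * exp(-ξ^2/4)/3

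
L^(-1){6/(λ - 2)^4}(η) η^3*exp(2*η)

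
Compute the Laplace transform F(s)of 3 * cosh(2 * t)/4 3 * s/(4 * (s^2 - 4))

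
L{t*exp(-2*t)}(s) (s + 2)^(-2)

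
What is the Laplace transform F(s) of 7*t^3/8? 21/(4*s^4) 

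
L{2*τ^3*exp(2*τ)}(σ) 12/(σ - 2)^4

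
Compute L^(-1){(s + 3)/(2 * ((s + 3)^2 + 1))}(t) exp(-3 * t) * cos(t)/2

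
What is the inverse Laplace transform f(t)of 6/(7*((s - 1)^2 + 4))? 3*exp(t)*sin(2*t)/7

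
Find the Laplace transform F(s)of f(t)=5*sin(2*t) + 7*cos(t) 7*s/(s^2 + 1) + 10/(s^2 + 4)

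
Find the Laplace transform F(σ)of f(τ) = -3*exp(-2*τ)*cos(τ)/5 3*(-σ - 2)/(5*((σ + 2)^2 + 1))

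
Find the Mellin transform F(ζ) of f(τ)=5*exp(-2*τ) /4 5*gamma(ζ) /(4*2^ζ) 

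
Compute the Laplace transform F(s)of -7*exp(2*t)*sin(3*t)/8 -21/(8*(s - 2)^2+72)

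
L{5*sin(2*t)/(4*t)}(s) 5*atan(2/s)/4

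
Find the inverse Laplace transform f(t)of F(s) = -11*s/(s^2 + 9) -11*cos(3*t)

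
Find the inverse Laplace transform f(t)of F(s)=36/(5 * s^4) 6 * t^3/5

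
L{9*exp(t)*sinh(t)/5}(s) 9/(5*s*(s - 2))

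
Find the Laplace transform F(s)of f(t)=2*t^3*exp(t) 12/(s - 1)^4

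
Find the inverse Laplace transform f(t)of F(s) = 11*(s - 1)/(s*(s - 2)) 11*exp(t)*cosh(t)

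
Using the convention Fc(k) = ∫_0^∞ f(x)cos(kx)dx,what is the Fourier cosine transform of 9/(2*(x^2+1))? 9*pi*exp(-k)/4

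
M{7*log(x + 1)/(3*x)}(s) -7*pi*csc(pi*s)/(3*s - 3)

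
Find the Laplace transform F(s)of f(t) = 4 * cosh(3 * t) 4 * s/(s^2-9)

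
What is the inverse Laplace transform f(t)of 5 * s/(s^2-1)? 5 * cosh(t)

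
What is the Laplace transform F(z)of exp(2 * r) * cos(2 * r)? (z - 2)/((z - 2)^2+4)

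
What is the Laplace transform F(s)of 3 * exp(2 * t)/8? 3/(8 * (s - 2))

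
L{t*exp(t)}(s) (s - 1)^(-2)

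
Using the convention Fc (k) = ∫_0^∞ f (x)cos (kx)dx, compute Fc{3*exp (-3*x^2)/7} sqrt (3)*sqrt (pi)*exp (-k^2/12)/14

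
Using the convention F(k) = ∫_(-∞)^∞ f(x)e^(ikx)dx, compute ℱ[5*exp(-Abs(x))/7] 10/(7*(k^2 + 1))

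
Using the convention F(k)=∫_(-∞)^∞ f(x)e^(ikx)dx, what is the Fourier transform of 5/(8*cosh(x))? 5*pi/(8*cosh(pi*k/2))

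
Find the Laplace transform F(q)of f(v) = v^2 2/q^3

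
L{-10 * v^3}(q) -60/q^4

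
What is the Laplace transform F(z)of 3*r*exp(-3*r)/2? 3/(2*(z + 3)^2)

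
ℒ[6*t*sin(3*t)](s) 36*s/(s^2 + 9)^2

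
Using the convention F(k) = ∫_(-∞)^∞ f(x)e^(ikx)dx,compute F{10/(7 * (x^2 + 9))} 10 * pi * exp(-3 * Abs(k))/21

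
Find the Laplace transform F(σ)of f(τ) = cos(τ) σ/(σ^2 + 1)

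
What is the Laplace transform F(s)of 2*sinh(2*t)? 4/(s^2 - 4)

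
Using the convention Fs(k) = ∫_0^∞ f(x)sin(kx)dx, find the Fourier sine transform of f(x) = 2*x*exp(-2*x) 8*k/(k^2 + 4)^2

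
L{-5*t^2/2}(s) -5/s^3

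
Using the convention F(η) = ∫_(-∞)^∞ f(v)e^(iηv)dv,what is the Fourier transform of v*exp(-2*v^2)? sqrt(2)*I*sqrt(pi)*η*exp(-η^2/8)/8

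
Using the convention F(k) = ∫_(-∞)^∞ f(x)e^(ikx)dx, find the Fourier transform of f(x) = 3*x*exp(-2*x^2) 3*sqrt(2)*I*sqrt(pi)*k*exp(-k^2/8)/8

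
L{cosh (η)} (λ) λ/ (λ^2-1)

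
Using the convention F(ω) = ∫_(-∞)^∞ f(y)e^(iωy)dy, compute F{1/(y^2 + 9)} pi * exp(-3 * Abs(ω))/3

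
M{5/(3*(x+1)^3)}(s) 5*pi*(s - 2)*(s - 1)/(6*sin(pi*s))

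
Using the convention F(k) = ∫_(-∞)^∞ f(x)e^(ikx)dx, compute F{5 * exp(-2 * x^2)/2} 5 * sqrt(2) * sqrt(pi) * exp(-k^2/8)/4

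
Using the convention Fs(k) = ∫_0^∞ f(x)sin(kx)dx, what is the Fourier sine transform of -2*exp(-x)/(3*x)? -2*atan(k)/3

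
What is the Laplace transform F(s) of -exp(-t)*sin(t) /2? -1/(2*(s+1) ^2+2) 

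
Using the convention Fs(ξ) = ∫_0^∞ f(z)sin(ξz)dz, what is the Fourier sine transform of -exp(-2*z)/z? -atan(ξ/2)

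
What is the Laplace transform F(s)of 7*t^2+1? 14/s^3+1/s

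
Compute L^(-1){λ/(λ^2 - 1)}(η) cosh(η)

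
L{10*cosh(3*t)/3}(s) 10*s/(3*(s^2 - 9))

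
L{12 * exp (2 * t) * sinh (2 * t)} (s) 24/ (s * (s - 4))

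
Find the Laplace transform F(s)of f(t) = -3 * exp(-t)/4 -3/(4 * s + 4)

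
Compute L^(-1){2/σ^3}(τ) τ^2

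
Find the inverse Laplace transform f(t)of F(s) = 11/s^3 11*t^2/2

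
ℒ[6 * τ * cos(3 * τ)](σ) 6 * (σ^2 - 9)/(σ^2 + 9)^2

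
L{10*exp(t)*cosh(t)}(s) 10*(s - 1)/(s*(s - 2))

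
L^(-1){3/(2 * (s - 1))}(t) 3 * exp(t)/2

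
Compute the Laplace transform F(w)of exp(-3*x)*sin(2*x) 2/((w + 3)^2 + 4)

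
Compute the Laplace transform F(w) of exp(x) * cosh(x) (w - 1) /(w * (w - 2) ) 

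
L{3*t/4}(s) 3/(4*s^2)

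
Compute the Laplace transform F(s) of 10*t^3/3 20/s^4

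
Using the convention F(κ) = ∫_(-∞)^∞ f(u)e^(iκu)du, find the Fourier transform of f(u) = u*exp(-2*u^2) sqrt(2)*I*sqrt(pi)*κ*exp(-κ^2/8)/8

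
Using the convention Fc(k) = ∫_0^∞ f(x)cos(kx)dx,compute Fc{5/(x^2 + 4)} 5*pi*exp(-2*k)/4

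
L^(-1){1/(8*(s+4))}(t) exp(-4*t)/8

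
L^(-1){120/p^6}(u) u^5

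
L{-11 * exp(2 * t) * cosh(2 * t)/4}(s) 11 * (2 - s)/(4 * s * (s - 4))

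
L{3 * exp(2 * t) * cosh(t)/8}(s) 3 * (s - 2)/(8 * ((s - 2)^2 - 1))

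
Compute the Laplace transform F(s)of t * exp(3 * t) (s - 3)^(-2)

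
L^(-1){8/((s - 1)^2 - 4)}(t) 4 * exp(t) * sinh(2 * t)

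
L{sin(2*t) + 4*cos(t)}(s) 2/(s^2 + 4) + 4*s/(s^2 + 1)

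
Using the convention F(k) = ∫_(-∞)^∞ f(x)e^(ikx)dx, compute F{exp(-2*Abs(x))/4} 1/(k^2 + 4)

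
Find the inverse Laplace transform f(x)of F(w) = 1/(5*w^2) x/5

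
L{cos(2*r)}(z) z/(z^2+4)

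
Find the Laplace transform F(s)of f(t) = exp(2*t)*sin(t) 1/((s - 2)^2 + 1)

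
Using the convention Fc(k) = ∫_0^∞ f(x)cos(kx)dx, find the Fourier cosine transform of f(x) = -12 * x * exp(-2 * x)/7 12 * (k^2 - 4)/(7 * (k^2 + 4)^2)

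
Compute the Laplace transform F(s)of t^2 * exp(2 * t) 2/(s - 2)^3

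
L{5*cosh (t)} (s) 5*s/ (s^2-1)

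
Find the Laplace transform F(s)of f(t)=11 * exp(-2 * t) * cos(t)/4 11 * (s + 2)/(4 * ((s + 2)^2 + 1))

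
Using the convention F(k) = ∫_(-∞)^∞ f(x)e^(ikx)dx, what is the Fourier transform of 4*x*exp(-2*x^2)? sqrt(2)*I*sqrt(pi)*k*exp(-k^2/8)/2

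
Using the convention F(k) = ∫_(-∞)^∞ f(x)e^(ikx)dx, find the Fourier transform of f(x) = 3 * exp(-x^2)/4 3 * sqrt(pi) * exp(-k^2/4)/4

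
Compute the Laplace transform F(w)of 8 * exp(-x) 8/(w + 1)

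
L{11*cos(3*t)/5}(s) 11*s/(5*(s^2 + 9))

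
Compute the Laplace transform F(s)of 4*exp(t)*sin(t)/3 4/(3*((s - 1)^2 + 1))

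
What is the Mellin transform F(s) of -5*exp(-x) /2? -5*gamma(s) /2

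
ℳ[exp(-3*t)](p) gamma(p)/3^p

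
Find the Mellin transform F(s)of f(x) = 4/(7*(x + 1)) 4*pi*csc(pi*s)/7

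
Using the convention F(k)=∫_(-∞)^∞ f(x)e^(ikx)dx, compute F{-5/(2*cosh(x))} -5*pi/(2*cosh(pi*k/2))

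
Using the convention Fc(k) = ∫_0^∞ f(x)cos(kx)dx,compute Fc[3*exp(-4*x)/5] 12/(5*(k^2 + 16))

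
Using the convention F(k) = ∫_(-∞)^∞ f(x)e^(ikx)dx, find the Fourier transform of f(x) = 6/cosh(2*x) 3*pi/cosh(pi*k/4)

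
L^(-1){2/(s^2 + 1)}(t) 2 * sin(t)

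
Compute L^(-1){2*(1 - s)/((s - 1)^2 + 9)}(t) -2*exp(t)*cos(3*t)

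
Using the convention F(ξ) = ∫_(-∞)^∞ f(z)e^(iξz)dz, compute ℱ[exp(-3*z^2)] sqrt(3)*sqrt(pi)*exp(-ξ^2/12)/3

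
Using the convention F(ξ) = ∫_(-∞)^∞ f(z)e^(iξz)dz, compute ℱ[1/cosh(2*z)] pi/(2*cosh(pi*ξ/4))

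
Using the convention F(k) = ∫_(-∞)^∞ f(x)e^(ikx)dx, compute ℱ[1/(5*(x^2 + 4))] pi*exp(-2*Abs(k))/10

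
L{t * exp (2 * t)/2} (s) 1/ (2 * (s - 2)^2)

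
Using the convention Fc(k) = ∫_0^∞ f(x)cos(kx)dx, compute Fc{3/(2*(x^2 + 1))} 3*pi*exp(-k)/4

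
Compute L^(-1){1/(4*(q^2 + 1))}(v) sin(v)/4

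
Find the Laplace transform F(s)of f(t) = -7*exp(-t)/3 -7/(3*s+3)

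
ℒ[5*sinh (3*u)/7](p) 15/ (7*(p^2-9))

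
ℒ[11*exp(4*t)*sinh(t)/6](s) 11/(6*((s - 4)^2-1))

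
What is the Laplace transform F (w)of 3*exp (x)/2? 3/ (2*(w - 1))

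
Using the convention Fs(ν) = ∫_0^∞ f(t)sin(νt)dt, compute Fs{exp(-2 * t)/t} atan(ν/2)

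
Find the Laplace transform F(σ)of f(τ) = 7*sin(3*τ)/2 21/(2*(σ^2 + 9))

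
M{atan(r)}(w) -pi*sec(pi*w/2)/(2*w)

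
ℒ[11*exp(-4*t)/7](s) 11/(7*(s + 4))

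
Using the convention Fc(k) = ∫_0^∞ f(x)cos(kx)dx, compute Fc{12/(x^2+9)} 2 * pi * exp(-3 * k)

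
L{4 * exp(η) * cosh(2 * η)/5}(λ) 4 * (λ - 1)/(5 * ((λ - 1)^2 - 4))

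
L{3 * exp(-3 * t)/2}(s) 3/(2 * (s + 3))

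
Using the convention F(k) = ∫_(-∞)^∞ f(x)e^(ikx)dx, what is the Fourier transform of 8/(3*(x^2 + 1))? 8*pi*exp(-Abs(k))/3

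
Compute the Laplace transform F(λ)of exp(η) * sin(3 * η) 3/((λ - 1)^2 + 9)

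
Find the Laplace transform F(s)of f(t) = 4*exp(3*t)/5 4/(5*(s - 3))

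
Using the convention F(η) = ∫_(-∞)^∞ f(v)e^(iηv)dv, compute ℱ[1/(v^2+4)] pi * exp(-2 * Abs(η))/2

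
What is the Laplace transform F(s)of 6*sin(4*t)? 24/(s^2 + 16)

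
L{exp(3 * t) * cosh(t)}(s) (s - 3)/((s - 3)^2 - 1)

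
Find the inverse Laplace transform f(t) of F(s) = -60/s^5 -5 * t^4/2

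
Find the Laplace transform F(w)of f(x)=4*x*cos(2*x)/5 4*(w^2 - 4)/(5*(w^2+4)^2)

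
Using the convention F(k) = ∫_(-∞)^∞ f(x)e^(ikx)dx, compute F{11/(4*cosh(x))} 11*pi/(4*cosh(pi*k/2))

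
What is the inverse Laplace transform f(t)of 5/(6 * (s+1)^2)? 5 * t * exp(-t)/6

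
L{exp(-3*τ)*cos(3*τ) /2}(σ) (σ + 3) /(2*((σ + 3) ^2 + 9) ) 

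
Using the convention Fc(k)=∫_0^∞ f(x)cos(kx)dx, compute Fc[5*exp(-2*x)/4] 5/(2*(k^2 + 4))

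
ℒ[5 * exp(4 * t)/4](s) 5/(4 * (s - 4))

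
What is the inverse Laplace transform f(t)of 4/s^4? 2 * t^3/3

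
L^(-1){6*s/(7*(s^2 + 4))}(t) 6*cos(2*t)/7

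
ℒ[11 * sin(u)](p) 11/(p^2 + 1)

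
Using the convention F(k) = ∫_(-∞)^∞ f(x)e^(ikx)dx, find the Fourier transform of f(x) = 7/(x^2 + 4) 7*pi*exp(-2*Abs(k))/2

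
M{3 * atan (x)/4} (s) -3 * pi * sec (pi * s/2)/ (8 * s)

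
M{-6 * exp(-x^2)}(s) -3 * gamma(s/2)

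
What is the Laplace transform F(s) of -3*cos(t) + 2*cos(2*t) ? 2*s/(s^2 + 4)-3*s/(s^2 + 1) 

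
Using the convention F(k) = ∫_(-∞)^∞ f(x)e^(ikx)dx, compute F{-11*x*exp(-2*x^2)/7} -11*sqrt(2)*I*sqrt(pi)*k*exp(-k^2/8)/56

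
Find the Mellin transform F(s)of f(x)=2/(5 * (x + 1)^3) pi * (s - 2) * (s - 1)/(5 * sin(pi * s))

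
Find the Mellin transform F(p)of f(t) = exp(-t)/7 gamma(p)/7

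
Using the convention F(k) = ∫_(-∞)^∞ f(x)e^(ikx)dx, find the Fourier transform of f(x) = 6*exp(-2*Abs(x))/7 24/(7*(k^2 + 4))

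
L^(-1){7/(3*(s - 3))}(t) 7*exp(3*t)/3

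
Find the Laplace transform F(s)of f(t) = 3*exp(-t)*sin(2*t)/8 3/(4*((s + 1)^2 + 4))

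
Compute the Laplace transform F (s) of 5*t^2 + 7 7/s + 10/s^3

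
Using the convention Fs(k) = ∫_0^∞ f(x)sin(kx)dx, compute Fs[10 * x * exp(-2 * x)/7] 40 * k/(7 * (k^2 + 4)^2)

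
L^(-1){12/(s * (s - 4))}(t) 6 * exp(2 * t) * sinh(2 * t)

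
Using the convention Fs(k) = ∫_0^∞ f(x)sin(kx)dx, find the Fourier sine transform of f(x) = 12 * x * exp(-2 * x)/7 48 * k/(7 * (k^2 + 4)^2)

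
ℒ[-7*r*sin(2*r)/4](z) -7*z/(z^2 + 4)^2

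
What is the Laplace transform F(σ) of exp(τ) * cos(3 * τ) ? (σ - 1) /((σ - 1) ^2+9) 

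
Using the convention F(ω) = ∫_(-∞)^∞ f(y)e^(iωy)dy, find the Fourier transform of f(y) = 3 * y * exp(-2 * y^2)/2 3 * sqrt(2) * I * sqrt(pi) * ω * exp(-ω^2/8)/16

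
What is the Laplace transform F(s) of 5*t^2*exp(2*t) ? 10/(s - 2) ^3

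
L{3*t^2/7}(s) 6/(7*s^3) 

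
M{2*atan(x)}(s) -pi*sec(pi*s/2)/s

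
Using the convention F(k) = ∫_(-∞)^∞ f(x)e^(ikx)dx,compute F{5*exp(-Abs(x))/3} 10/(3*(k^2 + 1))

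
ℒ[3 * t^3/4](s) 9/ (2 * s^4) 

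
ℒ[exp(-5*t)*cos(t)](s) (s+5)/((s+5)^2+1)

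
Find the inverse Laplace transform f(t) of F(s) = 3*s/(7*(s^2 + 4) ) 3*cos(2*t) /7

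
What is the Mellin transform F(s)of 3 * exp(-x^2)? 3 * gamma(s/2)/2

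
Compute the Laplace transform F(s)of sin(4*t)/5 4/(5*(s^2 + 16))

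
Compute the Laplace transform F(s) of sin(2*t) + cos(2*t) 2/(s^2 + 4) + s/(s^2 + 4) 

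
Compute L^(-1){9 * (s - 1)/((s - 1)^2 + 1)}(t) 9 * exp(t) * cos(t)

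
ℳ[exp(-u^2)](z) gamma(z/2)/2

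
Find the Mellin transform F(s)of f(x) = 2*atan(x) -pi*sec(pi*s/2)/s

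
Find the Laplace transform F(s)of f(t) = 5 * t 5/s^2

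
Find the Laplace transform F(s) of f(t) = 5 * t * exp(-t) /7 5/(7 * (s+1) ^2) 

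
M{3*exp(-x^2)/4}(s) 3*gamma(s/2)/8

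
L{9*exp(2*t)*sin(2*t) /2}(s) 9/((s - 2) ^2+4) 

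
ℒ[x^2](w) 2/w^3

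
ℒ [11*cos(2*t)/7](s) 11*s/(7*(s^2 + 4))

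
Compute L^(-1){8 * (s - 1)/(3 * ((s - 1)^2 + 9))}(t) 8 * exp(t) * cos(3 * t)/3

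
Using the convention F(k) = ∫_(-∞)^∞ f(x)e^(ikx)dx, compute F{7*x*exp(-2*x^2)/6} 7*sqrt(2)*I*sqrt(pi)*k*exp(-k^2/8)/48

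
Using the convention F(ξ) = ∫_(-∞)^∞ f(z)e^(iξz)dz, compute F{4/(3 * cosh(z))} 4 * pi/(3 * cosh(pi * ξ/2))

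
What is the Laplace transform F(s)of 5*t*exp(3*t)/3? 5/(3*(s - 3)^2)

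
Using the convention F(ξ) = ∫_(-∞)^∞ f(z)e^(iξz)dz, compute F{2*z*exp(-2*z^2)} sqrt(2)*I*sqrt(pi)*ξ*exp(-ξ^2/8)/4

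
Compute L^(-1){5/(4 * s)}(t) 5/4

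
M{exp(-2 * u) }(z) gamma(z) /2^z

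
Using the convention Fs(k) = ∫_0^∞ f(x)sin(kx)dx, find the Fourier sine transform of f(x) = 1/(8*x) pi/16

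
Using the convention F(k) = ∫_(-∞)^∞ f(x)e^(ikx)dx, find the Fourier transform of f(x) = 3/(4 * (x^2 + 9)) pi * exp(-3 * Abs(k))/4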